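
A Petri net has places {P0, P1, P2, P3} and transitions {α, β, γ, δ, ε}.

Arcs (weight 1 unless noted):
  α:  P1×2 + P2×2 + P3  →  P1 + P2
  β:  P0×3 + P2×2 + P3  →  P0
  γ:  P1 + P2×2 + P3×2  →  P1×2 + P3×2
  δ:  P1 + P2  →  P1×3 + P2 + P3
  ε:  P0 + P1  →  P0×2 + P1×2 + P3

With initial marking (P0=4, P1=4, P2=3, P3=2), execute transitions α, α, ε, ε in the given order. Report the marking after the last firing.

(P0=6, P1=4, P2=1, P3=2)

step 1: fire α:  (P0=4, P1=4, P2=3, P3=2) → (P0=4, P1=3, P2=2, P3=1)
step 2: fire α:  (P0=4, P1=3, P2=2, P3=1) → (P0=4, P1=2, P2=1, P3=0)
step 3: fire ε:  (P0=4, P1=2, P2=1, P3=0) → (P0=5, P1=3, P2=1, P3=1)
step 4: fire ε:  (P0=5, P1=3, P2=1, P3=1) → (P0=6, P1=4, P2=1, P3=2)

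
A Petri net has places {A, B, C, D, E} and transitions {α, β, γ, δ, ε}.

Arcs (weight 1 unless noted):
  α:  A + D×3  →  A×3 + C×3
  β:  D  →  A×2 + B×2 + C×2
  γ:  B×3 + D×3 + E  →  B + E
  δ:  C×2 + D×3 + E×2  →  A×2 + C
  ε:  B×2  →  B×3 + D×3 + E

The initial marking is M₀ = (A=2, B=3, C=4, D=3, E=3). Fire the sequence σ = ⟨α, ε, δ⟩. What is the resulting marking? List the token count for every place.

(A=6, B=4, C=6, D=0, E=2)

step 1: fire α:  (A=2, B=3, C=4, D=3, E=3) → (A=4, B=3, C=7, D=0, E=3)
step 2: fire ε:  (A=4, B=3, C=7, D=0, E=3) → (A=4, B=4, C=7, D=3, E=4)
step 3: fire δ:  (A=4, B=4, C=7, D=3, E=4) → (A=6, B=4, C=6, D=0, E=2)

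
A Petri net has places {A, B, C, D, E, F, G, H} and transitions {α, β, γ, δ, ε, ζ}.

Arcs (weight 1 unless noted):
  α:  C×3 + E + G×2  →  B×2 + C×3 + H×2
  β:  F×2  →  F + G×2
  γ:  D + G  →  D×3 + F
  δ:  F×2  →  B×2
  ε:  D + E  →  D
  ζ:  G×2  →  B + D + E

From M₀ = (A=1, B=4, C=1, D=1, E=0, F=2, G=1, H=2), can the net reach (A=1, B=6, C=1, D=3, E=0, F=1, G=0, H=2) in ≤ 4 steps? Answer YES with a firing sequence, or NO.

YES — reachable via ⟨γ, δ⟩ (2 firings)

step 1: fire γ:  (A=1, B=4, C=1, D=1, E=0, F=2, G=1, H=2) → (A=1, B=4, C=1, D=3, E=0, F=3, G=0, H=2)
step 2: fire δ:  (A=1, B=4, C=1, D=3, E=0, F=3, G=0, H=2) → (A=1, B=6, C=1, D=3, E=0, F=1, G=0, H=2)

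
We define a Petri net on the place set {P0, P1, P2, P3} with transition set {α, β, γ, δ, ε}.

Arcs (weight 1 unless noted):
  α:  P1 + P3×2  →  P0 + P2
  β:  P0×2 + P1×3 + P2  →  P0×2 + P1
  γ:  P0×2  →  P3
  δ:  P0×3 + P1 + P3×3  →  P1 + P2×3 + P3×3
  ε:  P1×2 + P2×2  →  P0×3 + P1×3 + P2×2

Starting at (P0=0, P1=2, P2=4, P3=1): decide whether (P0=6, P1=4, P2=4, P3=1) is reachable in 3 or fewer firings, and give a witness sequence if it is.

YES — reachable via ⟨ε, ε⟩ (2 firings)

step 1: fire ε:  (P0=0, P1=2, P2=4, P3=1) → (P0=3, P1=3, P2=4, P3=1)
step 2: fire ε:  (P0=3, P1=3, P2=4, P3=1) → (P0=6, P1=4, P2=4, P3=1)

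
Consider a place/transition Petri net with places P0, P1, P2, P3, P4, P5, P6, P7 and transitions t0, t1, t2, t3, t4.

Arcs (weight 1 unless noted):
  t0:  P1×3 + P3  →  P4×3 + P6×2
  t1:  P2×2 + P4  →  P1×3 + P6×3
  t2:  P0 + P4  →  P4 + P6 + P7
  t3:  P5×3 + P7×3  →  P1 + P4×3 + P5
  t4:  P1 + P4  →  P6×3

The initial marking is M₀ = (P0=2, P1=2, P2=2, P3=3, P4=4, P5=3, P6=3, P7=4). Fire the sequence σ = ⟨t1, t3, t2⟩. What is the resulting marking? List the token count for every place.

(P0=1, P1=6, P2=0, P3=3, P4=6, P5=1, P6=7, P7=2)

step 1: fire t1:  (P0=2, P1=2, P2=2, P3=3, P4=4, P5=3, P6=3, P7=4) → (P0=2, P1=5, P2=0, P3=3, P4=3, P5=3, P6=6, P7=4)
step 2: fire t3:  (P0=2, P1=5, P2=0, P3=3, P4=3, P5=3, P6=6, P7=4) → (P0=2, P1=6, P2=0, P3=3, P4=6, P5=1, P6=6, P7=1)
step 3: fire t2:  (P0=2, P1=6, P2=0, P3=3, P4=6, P5=1, P6=6, P7=1) → (P0=1, P1=6, P2=0, P3=3, P4=6, P5=1, P6=7, P7=2)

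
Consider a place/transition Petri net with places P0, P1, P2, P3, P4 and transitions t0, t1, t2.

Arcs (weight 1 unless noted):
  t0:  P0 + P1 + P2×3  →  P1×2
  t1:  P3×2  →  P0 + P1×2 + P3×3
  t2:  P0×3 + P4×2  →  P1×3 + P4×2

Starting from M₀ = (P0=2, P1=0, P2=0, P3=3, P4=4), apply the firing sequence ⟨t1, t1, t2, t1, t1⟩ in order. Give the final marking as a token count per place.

(P0=3, P1=11, P2=0, P3=7, P4=4)

step 1: fire t1:  (P0=2, P1=0, P2=0, P3=3, P4=4) → (P0=3, P1=2, P2=0, P3=4, P4=4)
step 2: fire t1:  (P0=3, P1=2, P2=0, P3=4, P4=4) → (P0=4, P1=4, P2=0, P3=5, P4=4)
step 3: fire t2:  (P0=4, P1=4, P2=0, P3=5, P4=4) → (P0=1, P1=7, P2=0, P3=5, P4=4)
step 4: fire t1:  (P0=1, P1=7, P2=0, P3=5, P4=4) → (P0=2, P1=9, P2=0, P3=6, P4=4)
step 5: fire t1:  (P0=2, P1=9, P2=0, P3=6, P4=4) → (P0=3, P1=11, P2=0, P3=7, P4=4)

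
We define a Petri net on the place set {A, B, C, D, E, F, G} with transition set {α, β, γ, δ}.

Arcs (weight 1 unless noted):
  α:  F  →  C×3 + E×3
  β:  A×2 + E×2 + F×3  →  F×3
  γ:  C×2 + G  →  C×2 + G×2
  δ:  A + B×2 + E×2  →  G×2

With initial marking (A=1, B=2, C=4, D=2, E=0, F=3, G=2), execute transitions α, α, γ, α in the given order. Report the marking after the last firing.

step 1: fire α:  (A=1, B=2, C=4, D=2, E=0, F=3, G=2) → (A=1, B=2, C=7, D=2, E=3, F=2, G=2)
step 2: fire α:  (A=1, B=2, C=7, D=2, E=3, F=2, G=2) → (A=1, B=2, C=10, D=2, E=6, F=1, G=2)
step 3: fire γ:  (A=1, B=2, C=10, D=2, E=6, F=1, G=2) → (A=1, B=2, C=10, D=2, E=6, F=1, G=3)
step 4: fire α:  (A=1, B=2, C=10, D=2, E=6, F=1, G=3) → (A=1, B=2, C=13, D=2, E=9, F=0, G=3)

(A=1, B=2, C=13, D=2, E=9, F=0, G=3)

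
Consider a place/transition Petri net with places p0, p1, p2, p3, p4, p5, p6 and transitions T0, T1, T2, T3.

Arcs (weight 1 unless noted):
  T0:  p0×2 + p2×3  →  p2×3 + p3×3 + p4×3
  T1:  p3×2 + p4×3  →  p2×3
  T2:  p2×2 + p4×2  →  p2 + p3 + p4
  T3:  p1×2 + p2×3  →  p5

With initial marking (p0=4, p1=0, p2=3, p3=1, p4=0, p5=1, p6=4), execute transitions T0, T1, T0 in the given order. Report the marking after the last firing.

(p0=0, p1=0, p2=6, p3=5, p4=3, p5=1, p6=4)

step 1: fire T0:  (p0=4, p1=0, p2=3, p3=1, p4=0, p5=1, p6=4) → (p0=2, p1=0, p2=3, p3=4, p4=3, p5=1, p6=4)
step 2: fire T1:  (p0=2, p1=0, p2=3, p3=4, p4=3, p5=1, p6=4) → (p0=2, p1=0, p2=6, p3=2, p4=0, p5=1, p6=4)
step 3: fire T0:  (p0=2, p1=0, p2=6, p3=2, p4=0, p5=1, p6=4) → (p0=0, p1=0, p2=6, p3=5, p4=3, p5=1, p6=4)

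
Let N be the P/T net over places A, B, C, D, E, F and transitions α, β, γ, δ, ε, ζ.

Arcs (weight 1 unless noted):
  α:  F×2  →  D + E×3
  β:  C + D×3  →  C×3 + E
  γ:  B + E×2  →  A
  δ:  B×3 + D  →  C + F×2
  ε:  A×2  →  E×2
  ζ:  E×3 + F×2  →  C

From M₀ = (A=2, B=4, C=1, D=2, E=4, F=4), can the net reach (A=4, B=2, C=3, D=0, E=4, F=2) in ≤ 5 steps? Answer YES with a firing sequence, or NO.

YES — reachable via ⟨α, β, γ, γ⟩ (4 firings)

step 1: fire α:  (A=2, B=4, C=1, D=2, E=4, F=4) → (A=2, B=4, C=1, D=3, E=7, F=2)
step 2: fire β:  (A=2, B=4, C=1, D=3, E=7, F=2) → (A=2, B=4, C=3, D=0, E=8, F=2)
step 3: fire γ:  (A=2, B=4, C=3, D=0, E=8, F=2) → (A=3, B=3, C=3, D=0, E=6, F=2)
step 4: fire γ:  (A=3, B=3, C=3, D=0, E=6, F=2) → (A=4, B=2, C=3, D=0, E=4, F=2)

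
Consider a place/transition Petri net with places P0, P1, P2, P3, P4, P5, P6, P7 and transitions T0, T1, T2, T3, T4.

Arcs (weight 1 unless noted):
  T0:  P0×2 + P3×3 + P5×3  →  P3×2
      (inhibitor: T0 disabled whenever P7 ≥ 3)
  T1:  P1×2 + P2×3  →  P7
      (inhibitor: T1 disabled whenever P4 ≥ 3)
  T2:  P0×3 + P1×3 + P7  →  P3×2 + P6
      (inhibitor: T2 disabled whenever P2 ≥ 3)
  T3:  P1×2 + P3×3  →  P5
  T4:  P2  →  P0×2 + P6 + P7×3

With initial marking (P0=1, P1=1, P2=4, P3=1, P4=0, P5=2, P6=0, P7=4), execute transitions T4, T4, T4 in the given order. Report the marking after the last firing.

step 1: fire T4:  (P0=1, P1=1, P2=4, P3=1, P4=0, P5=2, P6=0, P7=4) → (P0=3, P1=1, P2=3, P3=1, P4=0, P5=2, P6=1, P7=7)
step 2: fire T4:  (P0=3, P1=1, P2=3, P3=1, P4=0, P5=2, P6=1, P7=7) → (P0=5, P1=1, P2=2, P3=1, P4=0, P5=2, P6=2, P7=10)
step 3: fire T4:  (P0=5, P1=1, P2=2, P3=1, P4=0, P5=2, P6=2, P7=10) → (P0=7, P1=1, P2=1, P3=1, P4=0, P5=2, P6=3, P7=13)

(P0=7, P1=1, P2=1, P3=1, P4=0, P5=2, P6=3, P7=13)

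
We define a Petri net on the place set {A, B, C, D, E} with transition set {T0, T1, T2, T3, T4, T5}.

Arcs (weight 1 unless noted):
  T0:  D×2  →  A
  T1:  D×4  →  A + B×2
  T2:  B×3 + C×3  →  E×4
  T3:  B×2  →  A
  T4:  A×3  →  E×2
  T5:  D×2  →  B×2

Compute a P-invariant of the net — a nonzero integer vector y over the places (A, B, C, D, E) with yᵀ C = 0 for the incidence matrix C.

Incidence matrix C (rows=places, cols=transitions):
       T0   T1   T2   T3   T4   T5
    A   1    1    0    1   -3    0
    B   0    2   -3   -2    0    2
    C   0    0   -3    0    0    0
    D  -2   -4    0    0    0   -2
    E   0    0    4    0    2    0

Candidate y = [2, 1, 3, 1, 3]; check y·C column-wise:
  col T0: 2·1 + 1·0 + 3·0 + 1·-2 + 3·0 = 0
  col T1: 2·1 + 1·2 + 3·0 + 1·-4 + 3·0 = 0
  col T2: 2·0 + 1·-3 + 3·-3 + 1·0 + 3·4 = 0
  col T3: 2·1 + 1·-2 + 3·0 + 1·0 + 3·0 = 0
  col T4: 2·-3 + 1·0 + 3·0 + 1·0 + 3·2 = 0
  col T5: 2·0 + 1·2 + 3·0 + 1·-2 + 3·0 = 0

y = (A:2, B:1, C:3, D:1, E:3)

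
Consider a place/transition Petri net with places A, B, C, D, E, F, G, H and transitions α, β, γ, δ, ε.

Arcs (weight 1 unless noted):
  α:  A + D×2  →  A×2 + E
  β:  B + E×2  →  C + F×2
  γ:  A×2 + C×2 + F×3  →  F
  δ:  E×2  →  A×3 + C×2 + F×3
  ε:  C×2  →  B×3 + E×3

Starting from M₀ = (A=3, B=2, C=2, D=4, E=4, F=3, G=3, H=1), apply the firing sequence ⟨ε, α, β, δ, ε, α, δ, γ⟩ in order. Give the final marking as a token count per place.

(A=9, B=7, C=1, D=0, E=6, F=9, G=3, H=1)

step 1: fire ε:  (A=3, B=2, C=2, D=4, E=4, F=3, G=3, H=1) → (A=3, B=5, C=0, D=4, E=7, F=3, G=3, H=1)
step 2: fire α:  (A=3, B=5, C=0, D=4, E=7, F=3, G=3, H=1) → (A=4, B=5, C=0, D=2, E=8, F=3, G=3, H=1)
step 3: fire β:  (A=4, B=5, C=0, D=2, E=8, F=3, G=3, H=1) → (A=4, B=4, C=1, D=2, E=6, F=5, G=3, H=1)
step 4: fire δ:  (A=4, B=4, C=1, D=2, E=6, F=5, G=3, H=1) → (A=7, B=4, C=3, D=2, E=4, F=8, G=3, H=1)
step 5: fire ε:  (A=7, B=4, C=3, D=2, E=4, F=8, G=3, H=1) → (A=7, B=7, C=1, D=2, E=7, F=8, G=3, H=1)
step 6: fire α:  (A=7, B=7, C=1, D=2, E=7, F=8, G=3, H=1) → (A=8, B=7, C=1, D=0, E=8, F=8, G=3, H=1)
step 7: fire δ:  (A=8, B=7, C=1, D=0, E=8, F=8, G=3, H=1) → (A=11, B=7, C=3, D=0, E=6, F=11, G=3, H=1)
step 8: fire γ:  (A=11, B=7, C=3, D=0, E=6, F=11, G=3, H=1) → (A=9, B=7, C=1, D=0, E=6, F=9, G=3, H=1)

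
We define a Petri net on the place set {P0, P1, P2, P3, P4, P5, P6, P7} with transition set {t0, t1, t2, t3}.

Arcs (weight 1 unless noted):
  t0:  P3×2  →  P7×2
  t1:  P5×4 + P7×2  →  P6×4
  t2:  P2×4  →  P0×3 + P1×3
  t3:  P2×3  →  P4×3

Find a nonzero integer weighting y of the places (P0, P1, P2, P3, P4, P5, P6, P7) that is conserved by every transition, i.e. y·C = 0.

Incidence matrix C (rows=places, cols=transitions):
       t0   t1   t2   t3
   P0   0    0    3    0
   P1   0    0    3    0
   P2   0    0   -4   -3
   P3  -2    0    0    0
   P4   0    0    0    3
   P5   0   -4    0    0
   P6   0    4    0    0
   P7   2   -2    0    0

Candidate y = [1, -1, 0, 0, 0, 0, 0, 0]; check y·C column-wise:
  col t0: 1·0 + -1·0 + 0·-2 + 0·2 = 0
  col t1: 1·0 + -1·0 + 0·-4 + 0·4 + 0·-2 = 0
  col t2: 1·3 + -1·3 + 0·-4 = 0
  col t3: 1·0 + -1·0 + 0·-3 + 0·3 = 0

y = (P0:1, P1:-1, P2:0, P3:0, P4:0, P5:0, P6:0, P7:0)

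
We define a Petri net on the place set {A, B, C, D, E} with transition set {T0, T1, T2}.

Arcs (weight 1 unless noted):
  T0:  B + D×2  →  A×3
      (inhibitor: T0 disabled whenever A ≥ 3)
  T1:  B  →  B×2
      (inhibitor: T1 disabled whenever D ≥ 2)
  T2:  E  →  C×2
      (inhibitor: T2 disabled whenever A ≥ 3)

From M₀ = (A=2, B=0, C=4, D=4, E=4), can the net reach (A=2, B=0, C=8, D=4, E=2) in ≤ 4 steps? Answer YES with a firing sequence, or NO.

YES — reachable via ⟨T2, T2⟩ (2 firings)

step 1: fire T2:  (A=2, B=0, C=4, D=4, E=4) → (A=2, B=0, C=6, D=4, E=3)
step 2: fire T2:  (A=2, B=0, C=6, D=4, E=3) → (A=2, B=0, C=8, D=4, E=2)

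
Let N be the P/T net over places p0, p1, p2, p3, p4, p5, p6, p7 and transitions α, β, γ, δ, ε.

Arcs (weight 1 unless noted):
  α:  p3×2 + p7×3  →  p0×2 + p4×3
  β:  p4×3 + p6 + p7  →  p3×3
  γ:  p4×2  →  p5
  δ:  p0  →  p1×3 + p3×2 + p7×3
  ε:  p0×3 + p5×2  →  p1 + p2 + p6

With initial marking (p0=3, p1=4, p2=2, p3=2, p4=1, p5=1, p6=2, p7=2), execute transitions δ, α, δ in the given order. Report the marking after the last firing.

step 1: fire δ:  (p0=3, p1=4, p2=2, p3=2, p4=1, p5=1, p6=2, p7=2) → (p0=2, p1=7, p2=2, p3=4, p4=1, p5=1, p6=2, p7=5)
step 2: fire α:  (p0=2, p1=7, p2=2, p3=4, p4=1, p5=1, p6=2, p7=5) → (p0=4, p1=7, p2=2, p3=2, p4=4, p5=1, p6=2, p7=2)
step 3: fire δ:  (p0=4, p1=7, p2=2, p3=2, p4=4, p5=1, p6=2, p7=2) → (p0=3, p1=10, p2=2, p3=4, p4=4, p5=1, p6=2, p7=5)

(p0=3, p1=10, p2=2, p3=4, p4=4, p5=1, p6=2, p7=5)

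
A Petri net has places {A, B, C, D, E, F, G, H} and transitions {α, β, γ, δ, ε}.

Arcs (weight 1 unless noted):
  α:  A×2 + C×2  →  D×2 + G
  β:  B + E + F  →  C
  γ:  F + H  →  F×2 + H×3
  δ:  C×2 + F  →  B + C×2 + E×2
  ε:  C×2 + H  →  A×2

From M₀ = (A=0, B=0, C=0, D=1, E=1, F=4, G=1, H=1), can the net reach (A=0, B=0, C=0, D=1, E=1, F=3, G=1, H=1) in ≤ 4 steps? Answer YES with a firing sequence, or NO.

depth 0: 1 marking
depth 1: 2 markings reached so far
depth 2: 3 markings reached so far
depth 3: 4 markings reached so far
depth 4: 5 markings reached so far
target is not among the 5 markings reachable within 4 steps

NO — not reachable within 4 firings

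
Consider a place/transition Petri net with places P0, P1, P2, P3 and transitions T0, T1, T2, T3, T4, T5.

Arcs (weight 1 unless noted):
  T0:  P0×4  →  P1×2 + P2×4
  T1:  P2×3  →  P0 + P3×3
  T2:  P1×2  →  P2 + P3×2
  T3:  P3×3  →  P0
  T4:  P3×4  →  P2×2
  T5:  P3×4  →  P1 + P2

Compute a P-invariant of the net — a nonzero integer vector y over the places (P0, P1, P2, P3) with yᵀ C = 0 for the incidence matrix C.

y = (P0:3, P1:2, P2:2, P3:1)

Incidence matrix C (rows=places, cols=transitions):
       T0   T1   T2   T3   T4   T5
   P0  -4    1    0    1    0    0
   P1   2    0   -2    0    0    1
   P2   4   -3    1    0    2    1
   P3   0    3    2   -3   -4   -4

Candidate y = [3, 2, 2, 1]; check y·C column-wise:
  col T0: 3·-4 + 2·2 + 2·4 + 1·0 = 0
  col T1: 3·1 + 2·0 + 2·-3 + 1·3 = 0
  col T2: 3·0 + 2·-2 + 2·1 + 1·2 = 0
  col T3: 3·1 + 2·0 + 2·0 + 1·-3 = 0
  col T4: 3·0 + 2·0 + 2·2 + 1·-4 = 0
  col T5: 3·0 + 2·1 + 2·1 + 1·-4 = 0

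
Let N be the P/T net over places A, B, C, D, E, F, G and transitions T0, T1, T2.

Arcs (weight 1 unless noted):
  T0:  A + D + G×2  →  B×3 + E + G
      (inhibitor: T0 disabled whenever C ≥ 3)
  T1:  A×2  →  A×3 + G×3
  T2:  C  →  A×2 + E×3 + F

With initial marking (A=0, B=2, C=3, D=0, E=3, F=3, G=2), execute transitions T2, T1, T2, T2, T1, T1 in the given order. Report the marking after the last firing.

step 1: fire T2:  (A=0, B=2, C=3, D=0, E=3, F=3, G=2) → (A=2, B=2, C=2, D=0, E=6, F=4, G=2)
step 2: fire T1:  (A=2, B=2, C=2, D=0, E=6, F=4, G=2) → (A=3, B=2, C=2, D=0, E=6, F=4, G=5)
step 3: fire T2:  (A=3, B=2, C=2, D=0, E=6, F=4, G=5) → (A=5, B=2, C=1, D=0, E=9, F=5, G=5)
step 4: fire T2:  (A=5, B=2, C=1, D=0, E=9, F=5, G=5) → (A=7, B=2, C=0, D=0, E=12, F=6, G=5)
step 5: fire T1:  (A=7, B=2, C=0, D=0, E=12, F=6, G=5) → (A=8, B=2, C=0, D=0, E=12, F=6, G=8)
step 6: fire T1:  (A=8, B=2, C=0, D=0, E=12, F=6, G=8) → (A=9, B=2, C=0, D=0, E=12, F=6, G=11)

(A=9, B=2, C=0, D=0, E=12, F=6, G=11)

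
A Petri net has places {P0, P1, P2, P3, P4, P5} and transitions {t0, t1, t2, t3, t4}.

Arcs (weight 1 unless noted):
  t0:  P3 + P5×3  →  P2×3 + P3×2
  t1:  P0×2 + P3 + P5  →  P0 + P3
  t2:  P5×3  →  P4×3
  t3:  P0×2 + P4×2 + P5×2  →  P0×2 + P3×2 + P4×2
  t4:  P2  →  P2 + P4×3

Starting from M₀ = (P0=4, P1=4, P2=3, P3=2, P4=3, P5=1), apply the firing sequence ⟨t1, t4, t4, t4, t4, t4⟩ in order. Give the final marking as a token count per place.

step 1: fire t1:  (P0=4, P1=4, P2=3, P3=2, P4=3, P5=1) → (P0=3, P1=4, P2=3, P3=2, P4=3, P5=0)
step 2: fire t4:  (P0=3, P1=4, P2=3, P3=2, P4=3, P5=0) → (P0=3, P1=4, P2=3, P3=2, P4=6, P5=0)
step 3: fire t4:  (P0=3, P1=4, P2=3, P3=2, P4=6, P5=0) → (P0=3, P1=4, P2=3, P3=2, P4=9, P5=0)
step 4: fire t4:  (P0=3, P1=4, P2=3, P3=2, P4=9, P5=0) → (P0=3, P1=4, P2=3, P3=2, P4=12, P5=0)
step 5: fire t4:  (P0=3, P1=4, P2=3, P3=2, P4=12, P5=0) → (P0=3, P1=4, P2=3, P3=2, P4=15, P5=0)
step 6: fire t4:  (P0=3, P1=4, P2=3, P3=2, P4=15, P5=0) → (P0=3, P1=4, P2=3, P3=2, P4=18, P5=0)

(P0=3, P1=4, P2=3, P3=2, P4=18, P5=0)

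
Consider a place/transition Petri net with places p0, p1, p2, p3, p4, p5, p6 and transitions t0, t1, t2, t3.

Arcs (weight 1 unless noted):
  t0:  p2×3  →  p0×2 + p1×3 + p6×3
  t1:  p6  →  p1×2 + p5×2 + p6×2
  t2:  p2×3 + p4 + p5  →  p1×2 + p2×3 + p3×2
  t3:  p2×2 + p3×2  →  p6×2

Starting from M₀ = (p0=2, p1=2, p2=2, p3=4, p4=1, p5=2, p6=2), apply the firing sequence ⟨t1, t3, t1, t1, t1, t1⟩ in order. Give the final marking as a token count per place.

(p0=2, p1=12, p2=0, p3=2, p4=1, p5=12, p6=9)

step 1: fire t1:  (p0=2, p1=2, p2=2, p3=4, p4=1, p5=2, p6=2) → (p0=2, p1=4, p2=2, p3=4, p4=1, p5=4, p6=3)
step 2: fire t3:  (p0=2, p1=4, p2=2, p3=4, p4=1, p5=4, p6=3) → (p0=2, p1=4, p2=0, p3=2, p4=1, p5=4, p6=5)
step 3: fire t1:  (p0=2, p1=4, p2=0, p3=2, p4=1, p5=4, p6=5) → (p0=2, p1=6, p2=0, p3=2, p4=1, p5=6, p6=6)
step 4: fire t1:  (p0=2, p1=6, p2=0, p3=2, p4=1, p5=6, p6=6) → (p0=2, p1=8, p2=0, p3=2, p4=1, p5=8, p6=7)
step 5: fire t1:  (p0=2, p1=8, p2=0, p3=2, p4=1, p5=8, p6=7) → (p0=2, p1=10, p2=0, p3=2, p4=1, p5=10, p6=8)
step 6: fire t1:  (p0=2, p1=10, p2=0, p3=2, p4=1, p5=10, p6=8) → (p0=2, p1=12, p2=0, p3=2, p4=1, p5=12, p6=9)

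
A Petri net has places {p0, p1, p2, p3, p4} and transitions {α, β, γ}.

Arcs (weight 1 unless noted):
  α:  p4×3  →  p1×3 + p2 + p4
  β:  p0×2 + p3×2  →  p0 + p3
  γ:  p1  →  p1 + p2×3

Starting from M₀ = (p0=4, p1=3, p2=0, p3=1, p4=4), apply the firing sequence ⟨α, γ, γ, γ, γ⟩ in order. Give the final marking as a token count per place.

(p0=4, p1=6, p2=13, p3=1, p4=2)

step 1: fire α:  (p0=4, p1=3, p2=0, p3=1, p4=4) → (p0=4, p1=6, p2=1, p3=1, p4=2)
step 2: fire γ:  (p0=4, p1=6, p2=1, p3=1, p4=2) → (p0=4, p1=6, p2=4, p3=1, p4=2)
step 3: fire γ:  (p0=4, p1=6, p2=4, p3=1, p4=2) → (p0=4, p1=6, p2=7, p3=1, p4=2)
step 4: fire γ:  (p0=4, p1=6, p2=7, p3=1, p4=2) → (p0=4, p1=6, p2=10, p3=1, p4=2)
step 5: fire γ:  (p0=4, p1=6, p2=10, p3=1, p4=2) → (p0=4, p1=6, p2=13, p3=1, p4=2)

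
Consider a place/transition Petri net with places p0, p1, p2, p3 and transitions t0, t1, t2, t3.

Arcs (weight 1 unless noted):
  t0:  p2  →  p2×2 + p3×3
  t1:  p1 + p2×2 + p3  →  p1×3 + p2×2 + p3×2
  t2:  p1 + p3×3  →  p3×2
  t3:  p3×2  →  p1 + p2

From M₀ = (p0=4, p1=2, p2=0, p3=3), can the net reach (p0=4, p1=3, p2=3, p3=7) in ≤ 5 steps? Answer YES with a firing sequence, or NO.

YES — reachable via ⟨t3, t0, t0⟩ (3 firings)

step 1: fire t3:  (p0=4, p1=2, p2=0, p3=3) → (p0=4, p1=3, p2=1, p3=1)
step 2: fire t0:  (p0=4, p1=3, p2=1, p3=1) → (p0=4, p1=3, p2=2, p3=4)
step 3: fire t0:  (p0=4, p1=3, p2=2, p3=4) → (p0=4, p1=3, p2=3, p3=7)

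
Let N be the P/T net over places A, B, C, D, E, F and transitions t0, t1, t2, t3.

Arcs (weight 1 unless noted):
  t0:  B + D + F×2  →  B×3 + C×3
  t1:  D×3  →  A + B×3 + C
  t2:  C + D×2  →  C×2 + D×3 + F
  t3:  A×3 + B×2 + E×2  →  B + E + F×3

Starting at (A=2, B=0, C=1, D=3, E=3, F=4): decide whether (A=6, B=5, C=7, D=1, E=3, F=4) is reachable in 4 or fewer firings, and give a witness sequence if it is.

depth 0: 1 marking
depth 1: 3 markings reached so far
depth 2: 6 markings reached so far
depth 3: 10 markings reached so far
depth 4: 15 markings reached so far
target is not among the 15 markings reachable within 4 steps

NO — not reachable within 4 firings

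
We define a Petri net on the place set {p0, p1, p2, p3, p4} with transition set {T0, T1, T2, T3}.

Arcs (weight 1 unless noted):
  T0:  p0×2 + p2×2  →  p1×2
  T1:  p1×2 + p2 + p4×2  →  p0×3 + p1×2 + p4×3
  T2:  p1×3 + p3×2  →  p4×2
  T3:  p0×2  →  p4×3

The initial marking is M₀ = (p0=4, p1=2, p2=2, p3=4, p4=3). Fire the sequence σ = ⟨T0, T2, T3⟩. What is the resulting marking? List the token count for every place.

step 1: fire T0:  (p0=4, p1=2, p2=2, p3=4, p4=3) → (p0=2, p1=4, p2=0, p3=4, p4=3)
step 2: fire T2:  (p0=2, p1=4, p2=0, p3=4, p4=3) → (p0=2, p1=1, p2=0, p3=2, p4=5)
step 3: fire T3:  (p0=2, p1=1, p2=0, p3=2, p4=5) → (p0=0, p1=1, p2=0, p3=2, p4=8)

(p0=0, p1=1, p2=0, p3=2, p4=8)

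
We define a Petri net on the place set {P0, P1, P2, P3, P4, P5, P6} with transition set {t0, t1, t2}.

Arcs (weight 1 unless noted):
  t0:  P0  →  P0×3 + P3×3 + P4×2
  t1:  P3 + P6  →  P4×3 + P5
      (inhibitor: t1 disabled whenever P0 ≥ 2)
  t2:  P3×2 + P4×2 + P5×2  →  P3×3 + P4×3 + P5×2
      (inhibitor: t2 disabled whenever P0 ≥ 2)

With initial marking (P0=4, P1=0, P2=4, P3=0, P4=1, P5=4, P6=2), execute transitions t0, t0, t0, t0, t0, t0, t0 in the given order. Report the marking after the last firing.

(P0=18, P1=0, P2=4, P3=21, P4=15, P5=4, P6=2)

step 1: fire t0:  (P0=4, P1=0, P2=4, P3=0, P4=1, P5=4, P6=2) → (P0=6, P1=0, P2=4, P3=3, P4=3, P5=4, P6=2)
step 2: fire t0:  (P0=6, P1=0, P2=4, P3=3, P4=3, P5=4, P6=2) → (P0=8, P1=0, P2=4, P3=6, P4=5, P5=4, P6=2)
step 3: fire t0:  (P0=8, P1=0, P2=4, P3=6, P4=5, P5=4, P6=2) → (P0=10, P1=0, P2=4, P3=9, P4=7, P5=4, P6=2)
step 4: fire t0:  (P0=10, P1=0, P2=4, P3=9, P4=7, P5=4, P6=2) → (P0=12, P1=0, P2=4, P3=12, P4=9, P5=4, P6=2)
step 5: fire t0:  (P0=12, P1=0, P2=4, P3=12, P4=9, P5=4, P6=2) → (P0=14, P1=0, P2=4, P3=15, P4=11, P5=4, P6=2)
step 6: fire t0:  (P0=14, P1=0, P2=4, P3=15, P4=11, P5=4, P6=2) → (P0=16, P1=0, P2=4, P3=18, P4=13, P5=4, P6=2)
step 7: fire t0:  (P0=16, P1=0, P2=4, P3=18, P4=13, P5=4, P6=2) → (P0=18, P1=0, P2=4, P3=21, P4=15, P5=4, P6=2)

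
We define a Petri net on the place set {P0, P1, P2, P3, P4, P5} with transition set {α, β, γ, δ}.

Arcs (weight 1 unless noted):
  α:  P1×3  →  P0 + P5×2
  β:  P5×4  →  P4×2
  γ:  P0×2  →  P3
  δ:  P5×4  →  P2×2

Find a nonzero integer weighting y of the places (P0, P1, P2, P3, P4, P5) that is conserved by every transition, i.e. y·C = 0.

y = (P0:3, P1:1, P2:0, P3:6, P4:0, P5:0)

Incidence matrix C (rows=places, cols=transitions):
        α    β    γ    δ
   P0   1    0   -2    0
   P1  -3    0    0    0
   P2   0    0    0    2
   P3   0    0    1    0
   P4   0    2    0    0
   P5   2   -4    0   -4

Candidate y = [3, 1, 0, 6, 0, 0]; check y·C column-wise:
  col α: 3·1 + 1·-3 + 6·0 + 0·2 = 0
  col β: 3·0 + 1·0 + 6·0 + 0·2 + 0·-4 = 0
  col γ: 3·-2 + 1·0 + 6·1 = 0
  col δ: 3·0 + 1·0 + 0·2 + 6·0 + 0·-4 = 0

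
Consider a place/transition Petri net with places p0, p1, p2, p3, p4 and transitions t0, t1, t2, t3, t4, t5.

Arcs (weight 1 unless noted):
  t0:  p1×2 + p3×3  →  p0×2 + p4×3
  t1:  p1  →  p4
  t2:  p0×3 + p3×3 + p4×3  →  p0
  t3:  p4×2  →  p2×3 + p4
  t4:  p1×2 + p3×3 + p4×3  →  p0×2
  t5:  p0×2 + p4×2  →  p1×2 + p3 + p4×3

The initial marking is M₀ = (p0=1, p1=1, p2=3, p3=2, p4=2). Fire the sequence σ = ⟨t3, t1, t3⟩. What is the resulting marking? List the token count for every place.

step 1: fire t3:  (p0=1, p1=1, p2=3, p3=2, p4=2) → (p0=1, p1=1, p2=6, p3=2, p4=1)
step 2: fire t1:  (p0=1, p1=1, p2=6, p3=2, p4=1) → (p0=1, p1=0, p2=6, p3=2, p4=2)
step 3: fire t3:  (p0=1, p1=0, p2=6, p3=2, p4=2) → (p0=1, p1=0, p2=9, p3=2, p4=1)

(p0=1, p1=0, p2=9, p3=2, p4=1)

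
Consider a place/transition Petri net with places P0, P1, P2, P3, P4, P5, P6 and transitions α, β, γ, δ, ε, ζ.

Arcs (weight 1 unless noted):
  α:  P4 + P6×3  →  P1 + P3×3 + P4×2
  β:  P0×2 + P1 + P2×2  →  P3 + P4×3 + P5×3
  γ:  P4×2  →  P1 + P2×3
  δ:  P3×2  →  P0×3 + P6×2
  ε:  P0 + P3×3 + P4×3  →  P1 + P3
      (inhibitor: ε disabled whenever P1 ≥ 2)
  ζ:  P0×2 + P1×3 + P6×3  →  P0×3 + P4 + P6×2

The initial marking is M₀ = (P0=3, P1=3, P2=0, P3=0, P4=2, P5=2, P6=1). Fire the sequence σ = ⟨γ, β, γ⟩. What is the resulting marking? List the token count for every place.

(P0=1, P1=4, P2=4, P3=1, P4=1, P5=5, P6=1)

step 1: fire γ:  (P0=3, P1=3, P2=0, P3=0, P4=2, P5=2, P6=1) → (P0=3, P1=4, P2=3, P3=0, P4=0, P5=2, P6=1)
step 2: fire β:  (P0=3, P1=4, P2=3, P3=0, P4=0, P5=2, P6=1) → (P0=1, P1=3, P2=1, P3=1, P4=3, P5=5, P6=1)
step 3: fire γ:  (P0=1, P1=3, P2=1, P3=1, P4=3, P5=5, P6=1) → (P0=1, P1=4, P2=4, P3=1, P4=1, P5=5, P6=1)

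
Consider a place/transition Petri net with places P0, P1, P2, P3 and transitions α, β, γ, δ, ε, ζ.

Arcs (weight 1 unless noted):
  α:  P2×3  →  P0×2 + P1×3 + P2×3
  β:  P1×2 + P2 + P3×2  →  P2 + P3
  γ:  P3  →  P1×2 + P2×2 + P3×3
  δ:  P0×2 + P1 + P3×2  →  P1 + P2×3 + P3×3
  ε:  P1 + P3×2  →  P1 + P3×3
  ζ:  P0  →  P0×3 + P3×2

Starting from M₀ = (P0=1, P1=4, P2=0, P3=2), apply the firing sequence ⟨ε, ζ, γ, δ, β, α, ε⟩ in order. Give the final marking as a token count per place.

(P0=3, P1=7, P2=5, P3=8)

step 1: fire ε:  (P0=1, P1=4, P2=0, P3=2) → (P0=1, P1=4, P2=0, P3=3)
step 2: fire ζ:  (P0=1, P1=4, P2=0, P3=3) → (P0=3, P1=4, P2=0, P3=5)
step 3: fire γ:  (P0=3, P1=4, P2=0, P3=5) → (P0=3, P1=6, P2=2, P3=7)
step 4: fire δ:  (P0=3, P1=6, P2=2, P3=7) → (P0=1, P1=6, P2=5, P3=8)
step 5: fire β:  (P0=1, P1=6, P2=5, P3=8) → (P0=1, P1=4, P2=5, P3=7)
step 6: fire α:  (P0=1, P1=4, P2=5, P3=7) → (P0=3, P1=7, P2=5, P3=7)
step 7: fire ε:  (P0=3, P1=7, P2=5, P3=7) → (P0=3, P1=7, P2=5, P3=8)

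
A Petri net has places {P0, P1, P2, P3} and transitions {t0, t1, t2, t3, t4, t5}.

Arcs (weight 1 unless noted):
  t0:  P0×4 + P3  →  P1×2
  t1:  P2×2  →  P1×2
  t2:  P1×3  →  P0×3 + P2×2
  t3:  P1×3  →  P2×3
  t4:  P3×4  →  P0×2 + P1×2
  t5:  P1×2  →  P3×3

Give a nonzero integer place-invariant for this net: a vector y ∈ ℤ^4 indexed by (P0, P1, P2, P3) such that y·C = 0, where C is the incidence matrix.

Incidence matrix C (rows=places, cols=transitions):
       t0   t1   t2   t3   t4   t5
   P0  -4    0    3    0    2    0
   P1   2    2   -3   -3    2   -2
   P2   0   -2    2    3    0    0
   P3  -1    0    0    0   -4    3

Candidate y = [1, 3, 3, 2]; check y·C column-wise:
  col t0: 1·-4 + 3·2 + 3·0 + 2·-1 = 0
  col t1: 1·0 + 3·2 + 3·-2 + 2·0 = 0
  col t2: 1·3 + 3·-3 + 3·2 + 2·0 = 0
  col t3: 1·0 + 3·-3 + 3·3 + 2·0 = 0
  col t4: 1·2 + 3·2 + 3·0 + 2·-4 = 0
  col t5: 1·0 + 3·-2 + 3·0 + 2·3 = 0

y = (P0:1, P1:3, P2:3, P3:2)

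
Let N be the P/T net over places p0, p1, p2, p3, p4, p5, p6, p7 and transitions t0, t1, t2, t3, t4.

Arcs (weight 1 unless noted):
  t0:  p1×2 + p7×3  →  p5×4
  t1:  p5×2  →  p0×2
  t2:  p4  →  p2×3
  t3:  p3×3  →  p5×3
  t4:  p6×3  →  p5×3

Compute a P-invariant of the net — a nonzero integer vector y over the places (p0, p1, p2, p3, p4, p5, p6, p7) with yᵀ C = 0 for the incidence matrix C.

Incidence matrix C (rows=places, cols=transitions):
       t0   t1   t2   t3   t4
   p0   0    2    0    0    0
   p1  -2    0    0    0    0
   p2   0    0    3    0    0
   p3   0    0    0   -3    0
   p4   0    0   -1    0    0
   p5   4   -2    0    3    3
   p6   0    0    0    0   -3
   p7  -3    0    0    0    0

Candidate y = [0, 0, 1, 0, 3, 0, 0, 0]; check y·C column-wise:
  col t0: 0·-2 + 1·0 + 3·0 + 0·4 + 0·-3 = 0
  col t1: 0·2 + 1·0 + 3·0 + 0·-2 = 0
  col t2: 1·3 + 3·-1 = 0
  col t3: 1·0 + 0·-3 + 3·0 + 0·3 = 0
  col t4: 1·0 + 3·0 + 0·3 + 0·-3 = 0

y = (p0:0, p1:0, p2:1, p3:0, p4:3, p5:0, p6:0, p7:0)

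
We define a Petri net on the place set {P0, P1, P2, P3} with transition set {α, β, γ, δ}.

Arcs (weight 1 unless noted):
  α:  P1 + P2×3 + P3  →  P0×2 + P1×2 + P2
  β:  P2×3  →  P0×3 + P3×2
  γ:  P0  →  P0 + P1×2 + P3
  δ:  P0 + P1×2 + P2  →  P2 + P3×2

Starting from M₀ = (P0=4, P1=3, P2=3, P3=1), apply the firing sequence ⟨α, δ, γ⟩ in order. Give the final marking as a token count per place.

(P0=5, P1=4, P2=1, P3=3)

step 1: fire α:  (P0=4, P1=3, P2=3, P3=1) → (P0=6, P1=4, P2=1, P3=0)
step 2: fire δ:  (P0=6, P1=4, P2=1, P3=0) → (P0=5, P1=2, P2=1, P3=2)
step 3: fire γ:  (P0=5, P1=2, P2=1, P3=2) → (P0=5, P1=4, P2=1, P3=3)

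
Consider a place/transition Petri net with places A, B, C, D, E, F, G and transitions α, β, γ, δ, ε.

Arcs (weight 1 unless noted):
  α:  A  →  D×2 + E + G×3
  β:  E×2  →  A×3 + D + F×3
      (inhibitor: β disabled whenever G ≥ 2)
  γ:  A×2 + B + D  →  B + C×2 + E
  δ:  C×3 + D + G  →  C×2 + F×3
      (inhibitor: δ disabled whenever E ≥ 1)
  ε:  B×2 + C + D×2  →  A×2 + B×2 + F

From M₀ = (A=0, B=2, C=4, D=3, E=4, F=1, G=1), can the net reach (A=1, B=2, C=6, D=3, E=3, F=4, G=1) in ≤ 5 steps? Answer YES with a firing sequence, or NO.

step 1: fire β:  (A=0, B=2, C=4, D=3, E=4, F=1, G=1) → (A=3, B=2, C=4, D=4, E=2, F=4, G=1)
step 2: fire γ:  (A=3, B=2, C=4, D=4, E=2, F=4, G=1) → (A=1, B=2, C=6, D=3, E=3, F=4, G=1)

YES — reachable via ⟨β, γ⟩ (2 firings)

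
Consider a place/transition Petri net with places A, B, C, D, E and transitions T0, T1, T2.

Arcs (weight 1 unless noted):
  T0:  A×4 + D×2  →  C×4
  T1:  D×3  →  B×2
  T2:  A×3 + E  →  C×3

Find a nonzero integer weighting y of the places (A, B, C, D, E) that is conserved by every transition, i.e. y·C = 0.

y = (A:1, B:0, C:1, D:0, E:0)

Incidence matrix C (rows=places, cols=transitions):
       T0   T1   T2
    A  -4    0   -3
    B   0    2    0
    C   4    0    3
    D  -2   -3    0
    E   0    0   -1

Candidate y = [1, 0, 1, 0, 0]; check y·C column-wise:
  col T0: 1·-4 + 1·4 + 0·-2 = 0
  col T1: 1·0 + 0·2 + 1·0 + 0·-3 = 0
  col T2: 1·-3 + 1·3 + 0·-1 = 0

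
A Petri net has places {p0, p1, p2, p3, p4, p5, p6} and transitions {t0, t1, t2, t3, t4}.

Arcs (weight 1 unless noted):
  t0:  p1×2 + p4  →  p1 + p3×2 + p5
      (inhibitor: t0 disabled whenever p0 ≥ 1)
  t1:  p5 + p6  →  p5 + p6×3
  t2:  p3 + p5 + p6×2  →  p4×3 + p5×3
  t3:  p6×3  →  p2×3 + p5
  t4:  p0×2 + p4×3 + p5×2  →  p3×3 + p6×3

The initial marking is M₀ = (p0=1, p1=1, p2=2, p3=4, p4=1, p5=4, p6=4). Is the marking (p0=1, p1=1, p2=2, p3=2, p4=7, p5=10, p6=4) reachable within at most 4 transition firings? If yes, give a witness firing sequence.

depth 0: 1 marking
depth 1: 4 markings reached so far
depth 2: 8 markings reached so far
depth 3: 14 markings reached so far
depth 4: 21 markings reached so far
target is not among the 21 markings reachable within 4 steps

NO — not reachable within 4 firings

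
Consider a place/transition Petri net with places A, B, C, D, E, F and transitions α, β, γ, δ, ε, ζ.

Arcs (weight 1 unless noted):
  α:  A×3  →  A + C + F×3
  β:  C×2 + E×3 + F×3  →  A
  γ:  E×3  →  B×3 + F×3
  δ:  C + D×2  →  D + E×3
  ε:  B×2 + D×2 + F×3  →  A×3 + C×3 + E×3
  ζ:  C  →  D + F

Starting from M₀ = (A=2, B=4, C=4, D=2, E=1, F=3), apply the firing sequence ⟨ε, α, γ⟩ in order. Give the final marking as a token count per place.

step 1: fire ε:  (A=2, B=4, C=4, D=2, E=1, F=3) → (A=5, B=2, C=7, D=0, E=4, F=0)
step 2: fire α:  (A=5, B=2, C=7, D=0, E=4, F=0) → (A=3, B=2, C=8, D=0, E=4, F=3)
step 3: fire γ:  (A=3, B=2, C=8, D=0, E=4, F=3) → (A=3, B=5, C=8, D=0, E=1, F=6)

(A=3, B=5, C=8, D=0, E=1, F=6)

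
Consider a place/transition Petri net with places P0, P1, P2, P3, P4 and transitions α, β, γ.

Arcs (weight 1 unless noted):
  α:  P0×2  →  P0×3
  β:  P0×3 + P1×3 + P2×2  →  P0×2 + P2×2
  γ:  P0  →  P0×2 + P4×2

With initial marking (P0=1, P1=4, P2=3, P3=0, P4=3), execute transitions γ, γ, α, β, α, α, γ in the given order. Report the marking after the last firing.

(P0=6, P1=1, P2=3, P3=0, P4=9)

step 1: fire γ:  (P0=1, P1=4, P2=3, P3=0, P4=3) → (P0=2, P1=4, P2=3, P3=0, P4=5)
step 2: fire γ:  (P0=2, P1=4, P2=3, P3=0, P4=5) → (P0=3, P1=4, P2=3, P3=0, P4=7)
step 3: fire α:  (P0=3, P1=4, P2=3, P3=0, P4=7) → (P0=4, P1=4, P2=3, P3=0, P4=7)
step 4: fire β:  (P0=4, P1=4, P2=3, P3=0, P4=7) → (P0=3, P1=1, P2=3, P3=0, P4=7)
step 5: fire α:  (P0=3, P1=1, P2=3, P3=0, P4=7) → (P0=4, P1=1, P2=3, P3=0, P4=7)
step 6: fire α:  (P0=4, P1=1, P2=3, P3=0, P4=7) → (P0=5, P1=1, P2=3, P3=0, P4=7)
step 7: fire γ:  (P0=5, P1=1, P2=3, P3=0, P4=7) → (P0=6, P1=1, P2=3, P3=0, P4=9)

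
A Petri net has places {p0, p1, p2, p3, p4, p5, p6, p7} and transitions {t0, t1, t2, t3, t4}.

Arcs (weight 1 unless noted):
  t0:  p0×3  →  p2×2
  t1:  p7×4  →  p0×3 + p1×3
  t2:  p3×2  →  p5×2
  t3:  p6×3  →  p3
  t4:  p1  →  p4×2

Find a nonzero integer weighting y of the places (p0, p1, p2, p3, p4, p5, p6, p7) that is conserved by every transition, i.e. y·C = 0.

y = (p0:2, p1:-2, p2:3, p3:0, p4:-1, p5:0, p6:0, p7:0)

Incidence matrix C (rows=places, cols=transitions):
       t0   t1   t2   t3   t4
   p0  -3    3    0    0    0
   p1   0    3    0    0   -1
   p2   2    0    0    0    0
   p3   0    0   -2    1    0
   p4   0    0    0    0    2
   p5   0    0    2    0    0
   p6   0    0    0   -3    0
   p7   0   -4    0    0    0

Candidate y = [2, -2, 3, 0, -1, 0, 0, 0]; check y·C column-wise:
  col t0: 2·-3 + -2·0 + 3·2 + -1·0 = 0
  col t1: 2·3 + -2·3 + 3·0 + -1·0 + 0·-4 = 0
  col t2: 2·0 + -2·0 + 3·0 + 0·-2 + -1·0 + 0·2 = 0
  col t3: 2·0 + -2·0 + 3·0 + 0·1 + -1·0 + 0·-3 = 0
  col t4: 2·0 + -2·-1 + 3·0 + -1·2 = 0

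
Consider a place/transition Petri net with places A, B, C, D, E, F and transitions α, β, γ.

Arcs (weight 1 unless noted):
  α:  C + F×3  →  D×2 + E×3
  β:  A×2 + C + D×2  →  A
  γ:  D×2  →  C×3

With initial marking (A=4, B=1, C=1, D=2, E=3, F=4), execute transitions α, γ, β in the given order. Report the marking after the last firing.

(A=3, B=1, C=2, D=0, E=6, F=1)

step 1: fire α:  (A=4, B=1, C=1, D=2, E=3, F=4) → (A=4, B=1, C=0, D=4, E=6, F=1)
step 2: fire γ:  (A=4, B=1, C=0, D=4, E=6, F=1) → (A=4, B=1, C=3, D=2, E=6, F=1)
step 3: fire β:  (A=4, B=1, C=3, D=2, E=6, F=1) → (A=3, B=1, C=2, D=0, E=6, F=1)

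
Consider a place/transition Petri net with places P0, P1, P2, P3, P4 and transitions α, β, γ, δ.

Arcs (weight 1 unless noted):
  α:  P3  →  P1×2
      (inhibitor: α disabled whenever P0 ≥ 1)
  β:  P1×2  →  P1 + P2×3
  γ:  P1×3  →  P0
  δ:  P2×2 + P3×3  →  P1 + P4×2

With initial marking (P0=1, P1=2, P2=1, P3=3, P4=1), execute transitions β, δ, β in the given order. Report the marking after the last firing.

step 1: fire β:  (P0=1, P1=2, P2=1, P3=3, P4=1) → (P0=1, P1=1, P2=4, P3=3, P4=1)
step 2: fire δ:  (P0=1, P1=1, P2=4, P3=3, P4=1) → (P0=1, P1=2, P2=2, P3=0, P4=3)
step 3: fire β:  (P0=1, P1=2, P2=2, P3=0, P4=3) → (P0=1, P1=1, P2=5, P3=0, P4=3)

(P0=1, P1=1, P2=5, P3=0, P4=3)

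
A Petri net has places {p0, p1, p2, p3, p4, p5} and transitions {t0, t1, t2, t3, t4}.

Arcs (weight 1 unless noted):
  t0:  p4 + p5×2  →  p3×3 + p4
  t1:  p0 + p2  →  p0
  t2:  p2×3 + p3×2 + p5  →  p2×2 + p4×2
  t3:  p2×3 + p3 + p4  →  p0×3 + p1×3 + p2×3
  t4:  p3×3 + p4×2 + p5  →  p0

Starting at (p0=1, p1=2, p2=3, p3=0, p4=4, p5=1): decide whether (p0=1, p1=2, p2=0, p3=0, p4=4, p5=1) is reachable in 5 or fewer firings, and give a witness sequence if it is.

YES — reachable via ⟨t1, t1, t1⟩ (3 firings)

step 1: fire t1:  (p0=1, p1=2, p2=3, p3=0, p4=4, p5=1) → (p0=1, p1=2, p2=2, p3=0, p4=4, p5=1)
step 2: fire t1:  (p0=1, p1=2, p2=2, p3=0, p4=4, p5=1) → (p0=1, p1=2, p2=1, p3=0, p4=4, p5=1)
step 3: fire t1:  (p0=1, p1=2, p2=1, p3=0, p4=4, p5=1) → (p0=1, p1=2, p2=0, p3=0, p4=4, p5=1)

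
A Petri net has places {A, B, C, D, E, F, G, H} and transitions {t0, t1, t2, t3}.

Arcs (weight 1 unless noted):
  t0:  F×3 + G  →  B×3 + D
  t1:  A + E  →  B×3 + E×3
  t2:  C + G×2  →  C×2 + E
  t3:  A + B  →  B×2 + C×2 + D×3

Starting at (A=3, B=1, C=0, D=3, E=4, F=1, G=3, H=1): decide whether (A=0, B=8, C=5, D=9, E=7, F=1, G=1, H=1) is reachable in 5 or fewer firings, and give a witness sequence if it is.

NO — not reachable within 5 firings

depth 0: 1 marking
depth 1: 3 markings reached so far
depth 2: 7 markings reached so far
depth 3: 13 markings reached so far
depth 4: 16 markings reached so far
depth 5: 16 markings reached so far
(frontier empty at depth 5; search complete)
target is not among the 16 markings reachable within 5 steps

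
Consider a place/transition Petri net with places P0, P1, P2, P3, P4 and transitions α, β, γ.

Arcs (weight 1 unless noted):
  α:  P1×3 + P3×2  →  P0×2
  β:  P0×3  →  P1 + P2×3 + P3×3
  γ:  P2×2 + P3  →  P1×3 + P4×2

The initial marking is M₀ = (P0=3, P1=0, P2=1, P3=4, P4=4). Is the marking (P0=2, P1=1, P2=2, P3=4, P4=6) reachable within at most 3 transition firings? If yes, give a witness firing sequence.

step 1: fire β:  (P0=3, P1=0, P2=1, P3=4, P4=4) → (P0=0, P1=1, P2=4, P3=7, P4=4)
step 2: fire γ:  (P0=0, P1=1, P2=4, P3=7, P4=4) → (P0=0, P1=4, P2=2, P3=6, P4=6)
step 3: fire α:  (P0=0, P1=4, P2=2, P3=6, P4=6) → (P0=2, P1=1, P2=2, P3=4, P4=6)

YES — reachable via ⟨β, γ, α⟩ (3 firings)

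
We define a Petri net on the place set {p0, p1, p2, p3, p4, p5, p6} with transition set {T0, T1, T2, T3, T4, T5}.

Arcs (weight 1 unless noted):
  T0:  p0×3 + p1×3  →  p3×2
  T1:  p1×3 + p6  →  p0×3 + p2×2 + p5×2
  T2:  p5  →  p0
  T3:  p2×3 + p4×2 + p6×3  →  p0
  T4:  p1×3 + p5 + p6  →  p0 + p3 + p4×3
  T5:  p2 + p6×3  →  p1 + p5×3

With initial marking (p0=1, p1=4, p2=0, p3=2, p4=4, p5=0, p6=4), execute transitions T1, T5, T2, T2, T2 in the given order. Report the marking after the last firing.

step 1: fire T1:  (p0=1, p1=4, p2=0, p3=2, p4=4, p5=0, p6=4) → (p0=4, p1=1, p2=2, p3=2, p4=4, p5=2, p6=3)
step 2: fire T5:  (p0=4, p1=1, p2=2, p3=2, p4=4, p5=2, p6=3) → (p0=4, p1=2, p2=1, p3=2, p4=4, p5=5, p6=0)
step 3: fire T2:  (p0=4, p1=2, p2=1, p3=2, p4=4, p5=5, p6=0) → (p0=5, p1=2, p2=1, p3=2, p4=4, p5=4, p6=0)
step 4: fire T2:  (p0=5, p1=2, p2=1, p3=2, p4=4, p5=4, p6=0) → (p0=6, p1=2, p2=1, p3=2, p4=4, p5=3, p6=0)
step 5: fire T2:  (p0=6, p1=2, p2=1, p3=2, p4=4, p5=3, p6=0) → (p0=7, p1=2, p2=1, p3=2, p4=4, p5=2, p6=0)

(p0=7, p1=2, p2=1, p3=2, p4=4, p5=2, p6=0)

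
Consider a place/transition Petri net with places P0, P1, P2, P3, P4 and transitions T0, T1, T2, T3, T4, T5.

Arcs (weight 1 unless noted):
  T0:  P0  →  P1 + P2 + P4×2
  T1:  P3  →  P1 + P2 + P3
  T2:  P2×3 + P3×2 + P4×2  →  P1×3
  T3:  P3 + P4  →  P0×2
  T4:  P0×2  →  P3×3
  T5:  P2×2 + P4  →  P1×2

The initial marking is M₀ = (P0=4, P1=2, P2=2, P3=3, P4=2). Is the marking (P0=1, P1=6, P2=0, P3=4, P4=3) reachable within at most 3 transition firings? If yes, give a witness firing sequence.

depth 0: 1 marking
depth 1: 6 markings reached so far
depth 2: 22 markings reached so far
depth 3: 54 markings reached so far
target is not among the 54 markings reachable within 3 steps

NO — not reachable within 3 firings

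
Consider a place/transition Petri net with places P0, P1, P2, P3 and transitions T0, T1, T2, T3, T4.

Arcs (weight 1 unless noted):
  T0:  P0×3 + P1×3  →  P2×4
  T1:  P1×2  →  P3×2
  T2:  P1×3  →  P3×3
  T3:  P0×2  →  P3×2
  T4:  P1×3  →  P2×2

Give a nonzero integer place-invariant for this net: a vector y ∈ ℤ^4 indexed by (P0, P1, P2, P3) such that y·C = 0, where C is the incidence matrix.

Incidence matrix C (rows=places, cols=transitions):
       T0   T1   T2   T3   T4
   P0  -3    0    0   -2    0
   P1  -3   -2   -3    0   -3
   P2   4    0    0    0    2
   P3   0    2    3    2    0

Candidate y = [2, 2, 3, 2]; check y·C column-wise:
  col T0: 2·-3 + 2·-3 + 3·4 + 2·0 = 0
  col T1: 2·0 + 2·-2 + 3·0 + 2·2 = 0
  col T2: 2·0 + 2·-3 + 3·0 + 2·3 = 0
  col T3: 2·-2 + 2·0 + 3·0 + 2·2 = 0
  col T4: 2·0 + 2·-3 + 3·2 + 2·0 = 0

y = (P0:2, P1:2, P2:3, P3:2)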